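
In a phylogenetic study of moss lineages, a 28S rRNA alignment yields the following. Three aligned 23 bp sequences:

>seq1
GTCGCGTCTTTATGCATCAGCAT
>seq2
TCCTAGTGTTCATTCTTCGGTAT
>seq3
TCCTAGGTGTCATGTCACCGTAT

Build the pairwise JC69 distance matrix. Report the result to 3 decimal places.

seq1–seq2: 10/23 sites differ → p ≈ 0.434783, d = −0.75 ln(1 − 0.579711) = 0.650110 ≈ 0.650.
seq1–seq3: 13/23 sites differ → p ≈ 0.565217, d = −0.75 ln(1 − 0.753623) = 1.050669 ≈ 1.051.
seq2–seq3: 8/23 sites differ → p ≈ 0.347826, d = −0.75 ln(1 − 0.463768) = 0.467391 ≈ 0.467.

d(seq1,seq2) = 0.650, d(seq1,seq3) = 1.051, d(seq2,seq3) = 0.467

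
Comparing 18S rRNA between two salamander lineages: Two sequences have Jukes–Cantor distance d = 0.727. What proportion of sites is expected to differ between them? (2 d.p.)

p = (3/4)(1 − e^(−4d/3)) = 0.75 × (1 − e^(-0.969333)) = 0.75 × (1 − 0.379336) = 0.465498.

0.47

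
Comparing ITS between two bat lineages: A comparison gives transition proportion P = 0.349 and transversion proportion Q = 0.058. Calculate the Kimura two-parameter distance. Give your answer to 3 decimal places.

0.736

Under the Kimura two-parameter model, d = −½ ln(1 − 2P − Q) − ¼ ln(1 − 2Q).
1 − 2P − Q = 0.244, giving −½ ln(0.244) = 0.705294.
1 − 2Q = 0.884, giving −¼ ln(0.884) = 0.030825.
d = 0.705294 + 0.030825 = 0.736119.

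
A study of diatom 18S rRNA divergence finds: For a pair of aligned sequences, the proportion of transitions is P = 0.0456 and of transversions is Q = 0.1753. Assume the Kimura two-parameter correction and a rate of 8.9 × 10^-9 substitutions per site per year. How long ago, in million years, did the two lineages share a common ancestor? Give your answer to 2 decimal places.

14.77

Under the Kimura two-parameter model, d = −½ ln(1 − 2P − Q) − ¼ ln(1 − 2Q).
1 − 2P − Q = 0.7335, giving −½ ln(0.7335) = 0.154964.
1 − 2Q = 0.6494, giving −¼ ln(0.6494) = 0.107927.
d = 0.154964 + 0.107927 = 0.262891.
Under a molecular clock d = 2μt, so t = d/(2μ) = 0.262891 / (2 × 8.9 × 10^-9) = 14.77 million years.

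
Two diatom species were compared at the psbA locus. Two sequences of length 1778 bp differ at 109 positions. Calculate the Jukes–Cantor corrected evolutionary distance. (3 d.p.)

p = 109/1778 ≈ 0.061305.
d = −(3/4) ln(1 − 4p/3) = −0.75 ln(1 − 0.08174) = −0.75 ln(0.91826)
  = −0.75 × (-0.085275) = 0.063956 substitutions/site.

0.064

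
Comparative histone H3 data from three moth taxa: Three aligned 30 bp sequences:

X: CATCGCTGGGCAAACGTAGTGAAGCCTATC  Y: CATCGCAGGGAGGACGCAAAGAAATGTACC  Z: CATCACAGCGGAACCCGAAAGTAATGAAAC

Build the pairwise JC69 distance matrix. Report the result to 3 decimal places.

d(X,Y) = 0.503, d(X,Z) = 0.824, d(Y,Z) = 0.503

X–Y: 11/30 sites differ → p ≈ 0.366667, d = −0.75 ln(1 − 0.488889) = 0.503376 ≈ 0.503.
X–Z: 15/30 sites differ → p = 0.5, d = −0.75 ln(1 − 0.666667) = 0.823960 ≈ 0.824.
Y–Z: 11/30 sites differ → p ≈ 0.366667, d = −0.75 ln(1 − 0.488889) = 0.503376 ≈ 0.503.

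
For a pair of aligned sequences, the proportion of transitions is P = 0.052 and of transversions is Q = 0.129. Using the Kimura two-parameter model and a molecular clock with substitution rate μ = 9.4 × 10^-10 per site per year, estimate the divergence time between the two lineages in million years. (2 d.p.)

Under the Kimura two-parameter model, d = −½ ln(1 − 2P − Q) − ¼ ln(1 − 2Q).
1 − 2P − Q = 0.767, giving −½ ln(0.767) = 0.132634.
1 − 2Q = 0.742, giving −¼ ln(0.742) = 0.074602.
d = 0.132634 + 0.074602 = 0.207236.
Under a molecular clock d = 2μt, so t = d/(2μ) = 0.207236 / (2 × 9.4 × 10^-10) = 110.23 million years.

110.23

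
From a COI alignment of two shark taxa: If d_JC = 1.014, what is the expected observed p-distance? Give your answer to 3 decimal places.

0.556

p = (3/4)(1 − e^(−4d/3)) = 0.75 × (1 − e^(-1.352)) = 0.75 × (1 − 0.258722) = 0.555959.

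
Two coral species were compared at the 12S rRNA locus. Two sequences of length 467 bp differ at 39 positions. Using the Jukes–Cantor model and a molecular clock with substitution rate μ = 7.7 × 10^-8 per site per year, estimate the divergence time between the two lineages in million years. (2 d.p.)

p = 39/467 ≈ 0.083512.
d = −(3/4) ln(1 − 4p/3) = −0.75 ln(1 − 0.111349) = −0.75 ln(0.888651)
  = −0.75 × (-0.118051) = 0.088538 substitutions/site.
Under a molecular clock d = 2μt, so t = d/(2μ) = 0.088538 / (2 × 7.7 × 10^-8) = 0.57 million years.

0.57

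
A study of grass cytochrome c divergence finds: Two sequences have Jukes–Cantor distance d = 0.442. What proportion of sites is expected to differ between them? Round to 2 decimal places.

0.33

p = (3/4)(1 − e^(−4d/3)) = 0.75 × (1 − e^(-0.589333)) = 0.75 × (1 − 0.554697) = 0.333977.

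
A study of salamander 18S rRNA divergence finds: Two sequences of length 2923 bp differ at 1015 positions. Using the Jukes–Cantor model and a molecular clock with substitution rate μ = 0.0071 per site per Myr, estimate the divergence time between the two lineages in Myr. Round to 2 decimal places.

32.84

p = 1015/2923 ≈ 0.347246.
d = −(3/4) ln(1 − 4p/3) = −0.75 ln(1 − 0.462995) = −0.75 ln(0.537005)
  = −0.75 × (-0.621748) = 0.466311 substitutions/site.
Under a molecular clock d = 2μt, so t = d/(2μ) = 0.466311 / (2 × 0.0071) = 32.84 Myr.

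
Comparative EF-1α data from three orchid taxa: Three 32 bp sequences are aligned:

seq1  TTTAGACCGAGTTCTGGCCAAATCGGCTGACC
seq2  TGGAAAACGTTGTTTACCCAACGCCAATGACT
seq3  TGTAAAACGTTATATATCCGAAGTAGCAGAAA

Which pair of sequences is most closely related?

seq1–seq2: 16/32 differ, p = 0.500, d = 0.824.
seq1–seq3: 16/32 differ, p = 0.500, d = 0.824.
seq2–seq3: 13/32 differ, p = 0.406, d = 0.585.
The smallest distance is between seq2 and seq3.

seq2 and seq3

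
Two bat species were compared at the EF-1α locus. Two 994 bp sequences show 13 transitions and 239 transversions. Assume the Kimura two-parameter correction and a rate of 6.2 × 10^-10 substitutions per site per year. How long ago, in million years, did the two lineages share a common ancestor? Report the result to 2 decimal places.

257.21

P = 13/994 ≈ 0.013078 and Q = 239/994 ≈ 0.240443.
Under the Kimura two-parameter model, d = −½ ln(1 − 2P − Q) − ¼ ln(1 − 2Q).
1 − 2P − Q = 0.733401, giving −½ ln(0.733401) = 0.155031.
1 − 2Q = 0.519114, giving −¼ ln(0.519114) = 0.163908.
d = 0.155031 + 0.163908 = 0.318939.
Under a molecular clock d = 2μt, so t = d/(2μ) = 0.318939 / (2 × 6.2 × 10^-10) = 257.21 million years.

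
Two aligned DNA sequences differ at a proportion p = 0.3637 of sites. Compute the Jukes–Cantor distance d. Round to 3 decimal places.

d = −(3/4) ln(1 − 4p/3) = −0.75 ln(1 − 0.484933) = −0.75 ln(0.515067)
  = −0.75 × (-0.663458) = 0.497594 substitutions/site.

0.498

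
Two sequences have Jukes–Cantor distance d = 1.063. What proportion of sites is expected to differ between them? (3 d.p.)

p = (3/4)(1 − e^(−4d/3)) = 0.75 × (1 − e^(-1.417333)) = 0.75 × (1 − 0.242360) = 0.568230.

0.568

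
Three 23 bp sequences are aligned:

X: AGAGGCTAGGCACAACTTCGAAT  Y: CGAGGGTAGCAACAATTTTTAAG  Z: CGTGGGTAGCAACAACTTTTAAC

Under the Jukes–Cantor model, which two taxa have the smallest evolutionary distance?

Y and Z

X–Y: 8/23 differ, p = 0.348, d = 0.467.
X–Z: 8/23 differ, p = 0.348, d = 0.467.
Y–Z: 3/23 differ, p = 0.130, d = 0.143.
The smallest distance is between Y and Z.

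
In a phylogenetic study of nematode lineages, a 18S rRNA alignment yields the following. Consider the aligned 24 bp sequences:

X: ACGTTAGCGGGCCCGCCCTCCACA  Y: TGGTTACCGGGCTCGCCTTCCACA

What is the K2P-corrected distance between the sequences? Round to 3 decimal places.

Of 24 sites, 2 differences are transitions and 3 are transversions, so P = 2/24 ≈ 0.083333 and Q = 3/24 = 0.125.
Under the Kimura two-parameter model, d = −½ ln(1 − 2P − Q) − ¼ ln(1 − 2Q).
1 − 2P − Q = 0.708334, giving −½ ln(0.708334) = 0.172420.
1 − 2Q = 0.75, giving −¼ ln(0.75) = 0.071921.
d = 0.172420 + 0.071921 = 0.244341.

0.244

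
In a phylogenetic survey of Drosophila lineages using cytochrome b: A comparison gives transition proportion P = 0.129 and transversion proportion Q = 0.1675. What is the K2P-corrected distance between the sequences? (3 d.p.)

0.379

Under the Kimura two-parameter model, d = −½ ln(1 − 2P − Q) − ¼ ln(1 − 2Q).
1 − 2P − Q = 0.5745, giving −½ ln(0.5745) = 0.277128.
1 − 2Q = 0.665, giving −¼ ln(0.665) = 0.101992.
d = 0.277128 + 0.101992 = 0.379120.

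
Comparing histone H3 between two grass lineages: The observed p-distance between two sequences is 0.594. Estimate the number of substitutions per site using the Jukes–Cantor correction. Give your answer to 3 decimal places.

d = −(3/4) ln(1 − 4p/3) = −0.75 ln(1 − 0.792) = −0.75 ln(0.208)
  = −0.75 × (-1.570217) = 1.177663 substitutions/site.

1.178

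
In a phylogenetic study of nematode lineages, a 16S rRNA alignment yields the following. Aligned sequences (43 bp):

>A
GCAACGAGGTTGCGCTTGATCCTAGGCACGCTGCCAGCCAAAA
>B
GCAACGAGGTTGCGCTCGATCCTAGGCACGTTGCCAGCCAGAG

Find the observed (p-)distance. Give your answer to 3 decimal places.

0.093

The sequences differ at 4 of 43 positions (sites 17, 31, 41, 43).
p = 4/43 = 0.093023… ≈ 0.093 (to 3 d.p.).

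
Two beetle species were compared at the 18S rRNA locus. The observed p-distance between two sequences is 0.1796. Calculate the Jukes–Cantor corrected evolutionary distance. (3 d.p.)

d = −(3/4) ln(1 − 4p/3) = −0.75 ln(1 − 0.239467) = −0.75 ln(0.760533)
  = −0.75 × (-0.273736) = 0.205302 substitutions/site.

0.205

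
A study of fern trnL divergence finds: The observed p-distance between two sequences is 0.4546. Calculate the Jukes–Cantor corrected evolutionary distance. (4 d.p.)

d = −(3/4) ln(1 − 4p/3) = −0.75 ln(1 − 0.606133) = −0.75 ln(0.393867)
  = −0.75 × (-0.931742) = 0.698807 substitutions/site.

0.6988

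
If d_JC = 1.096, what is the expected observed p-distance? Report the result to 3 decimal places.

p = (3/4)(1 − e^(−4d/3)) = 0.75 × (1 − e^(-1.461333)) = 0.75 × (1 − 0.231927) = 0.576055.

0.576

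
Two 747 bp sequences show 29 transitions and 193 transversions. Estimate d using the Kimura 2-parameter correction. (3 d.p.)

0.387

P = 29/747 ≈ 0.038822 and Q = 193/747 ≈ 0.258367.
Under the Kimura two-parameter model, d = −½ ln(1 − 2P − Q) − ¼ ln(1 − 2Q).
1 − 2P − Q = 0.663989, giving −½ ln(0.663989) = 0.204745.
1 − 2Q = 0.483266, giving −¼ ln(0.483266) = 0.181797.
d = 0.204745 + 0.181797 = 0.386542.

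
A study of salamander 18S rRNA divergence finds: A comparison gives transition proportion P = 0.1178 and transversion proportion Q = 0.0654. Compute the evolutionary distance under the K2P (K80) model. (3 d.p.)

0.214

Under the Kimura two-parameter model, d = −½ ln(1 − 2P − Q) − ¼ ln(1 − 2Q).
1 − 2P − Q = 0.699, giving −½ ln(0.699) = 0.179052.
1 − 2Q = 0.8692, giving −¼ ln(0.8692) = 0.035046.
d = 0.179052 + 0.035046 = 0.214098.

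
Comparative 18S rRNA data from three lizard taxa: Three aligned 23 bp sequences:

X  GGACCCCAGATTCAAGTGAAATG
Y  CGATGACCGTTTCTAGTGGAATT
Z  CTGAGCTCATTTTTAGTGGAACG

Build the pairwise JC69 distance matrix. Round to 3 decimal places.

X–Y: 9/23 sites differ → p ≈ 0.391304, d = −0.75 ln(1 − 0.521739) = 0.553199 ≈ 0.553.
X–Z: 13/23 sites differ → p ≈ 0.565217, d = −0.75 ln(1 − 0.753623) = 1.050669 ≈ 1.051.
Y–Z: 9/23 sites differ → p ≈ 0.391304, d = −0.75 ln(1 − 0.521739) = 0.553199 ≈ 0.553.

d(X,Y) = 0.553, d(X,Z) = 1.051, d(Y,Z) = 0.553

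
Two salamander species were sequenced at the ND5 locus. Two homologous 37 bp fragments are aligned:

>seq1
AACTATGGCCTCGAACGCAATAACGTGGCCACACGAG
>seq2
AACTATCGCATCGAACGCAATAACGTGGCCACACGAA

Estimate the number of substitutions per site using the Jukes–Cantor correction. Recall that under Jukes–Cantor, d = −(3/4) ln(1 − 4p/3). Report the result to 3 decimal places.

The sequences differ at 3 of 37 sites (7, 10, 37), so p = 3/37 ≈ 0.081081.
d = −(3/4) ln(1 − 4p/3) = −0.75 ln(1 − 0.108108) = −0.75 ln(0.891892)
  = −0.75 × (-0.114410) = 0.085808 substitutions/site.

0.086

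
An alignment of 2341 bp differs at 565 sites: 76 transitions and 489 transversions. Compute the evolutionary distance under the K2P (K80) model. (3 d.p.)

0.295

P = 76/2341 ≈ 0.032465 and Q = 489/2341 ≈ 0.208885.
Under the Kimura two-parameter model, d = −½ ln(1 − 2P − Q) − ¼ ln(1 − 2Q).
1 − 2P − Q = 0.726185, giving −½ ln(0.726185) = 0.159975.
1 − 2Q = 0.58223, giving −¼ ln(0.58223) = 0.135222.
d = 0.159975 + 0.135222 = 0.295197.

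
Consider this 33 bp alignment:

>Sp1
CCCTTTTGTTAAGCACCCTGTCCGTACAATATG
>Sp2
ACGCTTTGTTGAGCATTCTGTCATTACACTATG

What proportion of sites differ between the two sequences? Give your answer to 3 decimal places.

0.273

The sequences differ at 9 of 33 positions (sites 1, 3, 4, 11, 16, 17, 23, 24, 29).
p = 9/33 = 0.272727… ≈ 0.273 (to 3 d.p.).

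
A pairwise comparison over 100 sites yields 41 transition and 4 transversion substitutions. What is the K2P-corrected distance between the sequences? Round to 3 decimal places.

P = 41/100 = 0.41 and Q = 4/100 = 0.04.
Under the Kimura two-parameter model, d = −½ ln(1 − 2P − Q) − ¼ ln(1 − 2Q).
1 − 2P − Q = 0.14, giving −½ ln(0.14) = 0.983056.
1 − 2Q = 0.92, giving −¼ ln(0.92) = 0.020845.
d = 0.983056 + 0.020845 = 1.003901.

1.004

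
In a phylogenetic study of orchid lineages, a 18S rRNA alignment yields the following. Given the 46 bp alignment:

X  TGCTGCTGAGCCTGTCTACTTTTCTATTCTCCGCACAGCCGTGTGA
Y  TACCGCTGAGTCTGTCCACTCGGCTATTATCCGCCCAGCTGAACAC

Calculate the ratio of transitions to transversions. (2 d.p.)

Transitions are A↔G and C↔T; transversions are all other mismatches.
Transitions: 9. Transversions: 6.
R = 9/6 = 1.50.

1.50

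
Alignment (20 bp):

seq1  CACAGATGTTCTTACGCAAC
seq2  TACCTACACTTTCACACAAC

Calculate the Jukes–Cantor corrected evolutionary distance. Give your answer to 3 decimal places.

0.687

The sequences differ at 9 of 20 sites (1, 4, 5, 7, 8, 9, 11, 13, 16), so p = 9/20 = 0.45.
d = −(3/4) ln(1 − 4p/3) = −0.75 ln(1 − 0.6) = −0.75 ln(0.4)
  = −0.75 × (-0.916291) = 0.687218 substitutions/site.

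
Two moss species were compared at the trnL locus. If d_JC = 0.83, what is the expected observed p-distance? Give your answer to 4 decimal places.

p = (3/4)(1 − e^(−4d/3)) = 0.75 × (1 − e^(-1.106667)) = 0.75 × (1 − 0.330659) = 0.502006.

0.5020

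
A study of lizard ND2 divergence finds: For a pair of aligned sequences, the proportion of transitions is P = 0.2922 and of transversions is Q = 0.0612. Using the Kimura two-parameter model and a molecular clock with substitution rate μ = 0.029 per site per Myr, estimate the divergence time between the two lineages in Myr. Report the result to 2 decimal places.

9.51

Under the Kimura two-parameter model, d = −½ ln(1 − 2P − Q) − ¼ ln(1 − 2Q).
1 − 2P − Q = 0.3544, giving −½ ln(0.3544) = 0.518665.
1 − 2Q = 0.8776, giving −¼ ln(0.8776) = 0.032641.
d = 0.518665 + 0.032641 = 0.551306.
Under a molecular clock d = 2μt, so t = d/(2μ) = 0.551306 / (2 × 0.029) = 9.51 Myr.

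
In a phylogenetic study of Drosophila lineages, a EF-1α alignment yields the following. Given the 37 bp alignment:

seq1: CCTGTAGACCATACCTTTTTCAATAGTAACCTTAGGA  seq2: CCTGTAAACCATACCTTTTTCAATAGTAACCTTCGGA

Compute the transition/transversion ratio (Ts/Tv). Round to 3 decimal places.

Transitions are A↔G and C↔T; transversions are all other mismatches.
Transitions: 1. Transversions: 1.
R = 1/1 = 1.000.

1.000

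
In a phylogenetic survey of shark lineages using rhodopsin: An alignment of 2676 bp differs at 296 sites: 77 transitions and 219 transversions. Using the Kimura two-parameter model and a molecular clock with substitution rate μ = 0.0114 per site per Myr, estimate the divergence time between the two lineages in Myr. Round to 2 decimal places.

P = 77/2676 ≈ 0.028774 and Q = 219/2676 ≈ 0.081839.
Under the Kimura two-parameter model, d = −½ ln(1 − 2P − Q) − ¼ ln(1 − 2Q).
1 − 2P − Q = 0.860613, giving −½ ln(0.860613) = 0.075055.
1 − 2Q = 0.836322, giving −¼ ln(0.836322) = 0.044685.
d = 0.075055 + 0.044685 = 0.119740.
Under a molecular clock d = 2μt, so t = d/(2μ) = 0.119740 / (2 × 0.0114) = 5.25 Myr.

5.25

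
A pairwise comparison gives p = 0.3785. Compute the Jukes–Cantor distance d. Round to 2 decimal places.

d = −(3/4) ln(1 − 4p/3) = −0.75 ln(1 − 0.504667) = −0.75 ln(0.495333)
  = −0.75 × (-0.702525) = 0.526894 substitutions/site.

0.53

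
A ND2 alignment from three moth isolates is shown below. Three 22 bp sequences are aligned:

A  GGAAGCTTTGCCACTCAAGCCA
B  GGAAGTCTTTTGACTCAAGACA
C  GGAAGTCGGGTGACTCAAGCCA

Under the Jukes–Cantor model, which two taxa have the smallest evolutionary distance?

A–B: 6/22 differ, p = 0.273, d = 0.339.
A–C: 6/22 differ, p = 0.273, d = 0.339.
B–C: 4/22 differ, p = 0.182, d = 0.208.
The smallest distance is between B and C.

B and C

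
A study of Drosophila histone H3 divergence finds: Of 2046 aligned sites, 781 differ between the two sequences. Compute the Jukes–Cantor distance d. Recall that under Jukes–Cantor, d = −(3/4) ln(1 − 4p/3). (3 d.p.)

0.533

p = 781/2046 ≈ 0.38172.
d = −(3/4) ln(1 − 4p/3) = −0.75 ln(1 − 0.50896) = −0.75 ln(0.49104)
  = −0.75 × (-0.711230) = 0.533423 substitutions/site.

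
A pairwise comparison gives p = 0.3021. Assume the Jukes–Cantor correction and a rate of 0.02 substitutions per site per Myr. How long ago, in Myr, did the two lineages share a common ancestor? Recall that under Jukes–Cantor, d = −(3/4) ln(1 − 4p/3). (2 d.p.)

d = −(3/4) ln(1 − 4p/3) = −0.75 ln(1 − 0.4028) = −0.75 ln(0.5972)
  = −0.75 × (-0.515503) = 0.386627 substitutions/site.
Under a molecular clock d = 2μt, so t = d/(2μ) = 0.386627 / (2 × 0.02) = 9.67 Myr.

9.67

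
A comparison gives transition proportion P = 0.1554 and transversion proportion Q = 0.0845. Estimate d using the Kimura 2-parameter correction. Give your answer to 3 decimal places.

Under the Kimura two-parameter model, d = −½ ln(1 − 2P − Q) − ¼ ln(1 − 2Q).
1 − 2P − Q = 0.6047, giving −½ ln(0.6047) = 0.251511.
1 − 2Q = 0.831, giving −¼ ln(0.831) = 0.046281.
d = 0.251511 + 0.046281 = 0.297792.

0.298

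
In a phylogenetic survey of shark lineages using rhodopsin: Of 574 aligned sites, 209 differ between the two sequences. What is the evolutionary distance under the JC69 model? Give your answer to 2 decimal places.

p = 209/574 ≈ 0.364111.
d = −(3/4) ln(1 − 4p/3) = −0.75 ln(1 − 0.485481) = −0.75 ln(0.514519)
  = −0.75 × (-0.664523) = 0.498392 substitutions/site.

0.50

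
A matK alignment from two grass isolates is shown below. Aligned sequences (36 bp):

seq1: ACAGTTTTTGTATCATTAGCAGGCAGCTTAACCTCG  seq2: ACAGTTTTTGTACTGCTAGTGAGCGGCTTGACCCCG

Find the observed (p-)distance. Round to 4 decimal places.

The sequences differ at 10 of 36 positions (sites 13, 14, 15, 16, 20, 21, 22, 25, 30, 34).
p = 10/36 = 0.277777… ≈ 0.2778 (to 4 d.p.).

0.2778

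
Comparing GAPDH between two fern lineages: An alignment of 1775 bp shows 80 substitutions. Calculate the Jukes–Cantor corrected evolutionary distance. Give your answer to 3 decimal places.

0.046

p = 80/1775 ≈ 0.04507.
d = −(3/4) ln(1 − 4p/3) = −0.75 ln(1 − 0.060093) = −0.75 ln(0.939907)
  = −0.75 × (-0.061974) = 0.046481 substitutions/site.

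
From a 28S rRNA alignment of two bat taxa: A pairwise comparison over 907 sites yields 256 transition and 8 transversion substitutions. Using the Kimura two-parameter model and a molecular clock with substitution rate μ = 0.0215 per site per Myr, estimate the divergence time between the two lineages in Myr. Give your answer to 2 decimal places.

10.01

P = 256/907 ≈ 0.282249 and Q = 8/907 ≈ 0.00882.
Under the Kimura two-parameter model, d = −½ ln(1 − 2P − Q) − ¼ ln(1 − 2Q).
1 − 2P − Q = 0.426682, giving −½ ln(0.426682) = 0.425858.
1 − 2Q = 0.98236, giving −¼ ln(0.98236) = 0.004449.
d = 0.425858 + 0.004449 = 0.430307.
Under a molecular clock d = 2μt, so t = d/(2μ) = 0.430307 / (2 × 0.0215) = 10.01 Myr.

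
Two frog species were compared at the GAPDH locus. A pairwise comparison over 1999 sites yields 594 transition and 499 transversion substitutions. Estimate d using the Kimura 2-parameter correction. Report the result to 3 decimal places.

P = 594/1999 ≈ 0.297149 and Q = 499/1999 ≈ 0.249625.
Under the Kimura two-parameter model, d = −½ ln(1 − 2P − Q) − ¼ ln(1 − 2Q).
1 − 2P − Q = 0.156077, giving −½ ln(0.156077) = 0.928703.
1 − 2Q = 0.50075, giving −¼ ln(0.50075) = 0.172912.
d = 0.928703 + 0.172912 = 1.101615.

1.102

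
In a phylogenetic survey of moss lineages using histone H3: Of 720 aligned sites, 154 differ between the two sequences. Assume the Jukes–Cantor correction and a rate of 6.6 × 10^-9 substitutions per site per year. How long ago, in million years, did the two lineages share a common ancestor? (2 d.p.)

p = 154/720 ≈ 0.213889.
d = −(3/4) ln(1 − 4p/3) = −0.75 ln(1 − 0.285185) = −0.75 ln(0.714815)
  = −0.75 × (-0.335732) = 0.251799 substitutions/site.
Under a molecular clock d = 2μt, so t = d/(2μ) = 0.251799 / (2 × 6.6 × 10^-9) = 19.08 million years.

19.08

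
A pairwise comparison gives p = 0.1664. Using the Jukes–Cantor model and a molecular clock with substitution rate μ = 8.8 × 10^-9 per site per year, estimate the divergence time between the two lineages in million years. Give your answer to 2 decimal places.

d = −(3/4) ln(1 − 4p/3) = −0.75 ln(1 − 0.221867) = −0.75 ln(0.778133)
  = −0.75 × (-0.250858) = 0.188144 substitutions/site.
Under a molecular clock d = 2μt, so t = d/(2μ) = 0.188144 / (2 × 8.8 × 10^-9) = 10.69 million years.

10.69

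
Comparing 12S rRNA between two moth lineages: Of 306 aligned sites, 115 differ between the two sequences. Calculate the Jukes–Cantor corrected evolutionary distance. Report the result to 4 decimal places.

0.5215

p = 115/306 ≈ 0.375817.
d = −(3/4) ln(1 − 4p/3) = −0.75 ln(1 − 0.501089) = −0.75 ln(0.498911)
  = −0.75 × (-0.695328) = 0.521496 substitutions/site.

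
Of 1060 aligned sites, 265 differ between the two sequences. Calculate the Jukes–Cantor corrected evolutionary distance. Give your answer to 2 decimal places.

0.30

p = 265/1060 = 0.25.
d = −(3/4) ln(1 − 4p/3) = −0.75 ln(1 − 0.333333) = −0.75 ln(0.666667)
  = −0.75 × (-0.405465) = 0.304099 substitutions/site.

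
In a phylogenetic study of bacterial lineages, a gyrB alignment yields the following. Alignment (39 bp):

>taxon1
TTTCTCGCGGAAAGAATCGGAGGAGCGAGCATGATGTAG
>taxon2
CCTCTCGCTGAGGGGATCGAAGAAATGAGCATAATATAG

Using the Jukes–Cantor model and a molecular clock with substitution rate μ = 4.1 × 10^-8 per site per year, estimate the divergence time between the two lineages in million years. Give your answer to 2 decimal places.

The sequences differ at 12 of 39 sites, so p = 12/39 ≈ 0.307692.
d = −(3/4) ln(1 − 4p/3) = −0.75 ln(1 − 0.410256) = −0.75 ln(0.589744)
  = −0.75 × (-0.528067) = 0.396050 substitutions/site.
Under a molecular clock d = 2μt, so t = d/(2μ) = 0.396050 / (2 × 4.1 × 10^-8) = 4.83 million years.

4.83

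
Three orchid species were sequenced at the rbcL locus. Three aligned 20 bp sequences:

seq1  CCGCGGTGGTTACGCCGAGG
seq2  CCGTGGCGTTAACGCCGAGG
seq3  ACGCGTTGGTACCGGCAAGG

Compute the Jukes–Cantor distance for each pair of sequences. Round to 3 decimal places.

seq1–seq2: 4/20 sites differ → p = 0.2, d = −0.75 ln(1 − 0.266667) = 0.232617 ≈ 0.233.
seq1–seq3: 6/20 sites differ → p = 0.3, d = −0.75 ln(1 − 0.4) = 0.383119 ≈ 0.383.
seq2–seq3: 8/20 sites differ → p = 0.4, d = −0.75 ln(1 − 0.533333) = 0.571605 ≈ 0.572.

d(seq1,seq2) = 0.233, d(seq1,seq3) = 0.383, d(seq2,seq3) = 0.572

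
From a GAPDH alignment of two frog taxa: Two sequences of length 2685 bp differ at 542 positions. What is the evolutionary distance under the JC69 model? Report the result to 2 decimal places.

0.24

p = 542/2685 ≈ 0.201862.
d = −(3/4) ln(1 − 4p/3) = −0.75 ln(1 − 0.269149) = −0.75 ln(0.730851)
  = −0.75 × (-0.313546) = 0.235160 substitutions/site.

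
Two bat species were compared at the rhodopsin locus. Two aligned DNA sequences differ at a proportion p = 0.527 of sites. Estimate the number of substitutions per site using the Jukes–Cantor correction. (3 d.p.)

0.910

d = −(3/4) ln(1 − 4p/3) = −0.75 ln(1 − 0.702667) = −0.75 ln(0.297333)
  = −0.75 × (-1.212903) = 0.909677 substitutions/site.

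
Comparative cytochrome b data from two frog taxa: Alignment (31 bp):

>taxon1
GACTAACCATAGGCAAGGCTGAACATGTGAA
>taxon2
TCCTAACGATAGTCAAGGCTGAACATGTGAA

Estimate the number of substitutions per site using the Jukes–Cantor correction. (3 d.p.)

The sequences differ at 4 of 31 sites (1, 2, 8, 13), so p = 4/31 ≈ 0.129032.
d = −(3/4) ln(1 − 4p/3) = −0.75 ln(1 − 0.172043) = −0.75 ln(0.827957)
  = −0.75 × (-0.188794) = 0.141596 substitutions/site.

0.142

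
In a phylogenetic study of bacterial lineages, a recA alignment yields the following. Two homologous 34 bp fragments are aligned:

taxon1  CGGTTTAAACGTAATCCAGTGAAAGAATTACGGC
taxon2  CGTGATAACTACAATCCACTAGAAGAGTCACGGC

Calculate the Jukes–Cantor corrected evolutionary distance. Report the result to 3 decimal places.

The sequences differ at 12 of 34 sites, so p = 12/34 ≈ 0.352941.
d = −(3/4) ln(1 − 4p/3) = −0.75 ln(1 − 0.470588) = −0.75 ln(0.529412)
  = −0.75 × (-0.635988) = 0.476991 substitutions/site.

0.477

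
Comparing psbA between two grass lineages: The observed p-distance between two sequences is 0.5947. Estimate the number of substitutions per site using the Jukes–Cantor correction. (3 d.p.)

d = −(3/4) ln(1 − 4p/3) = −0.75 ln(1 − 0.792933) = −0.75 ln(0.207067)
  = −0.75 × (-1.574713) = 1.181035 substitutions/site.

1.181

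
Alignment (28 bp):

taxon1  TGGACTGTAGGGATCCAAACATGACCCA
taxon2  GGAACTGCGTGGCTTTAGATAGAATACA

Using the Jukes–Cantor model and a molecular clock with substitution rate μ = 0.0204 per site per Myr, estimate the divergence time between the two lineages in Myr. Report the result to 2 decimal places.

20.20

The sequences differ at 14 of 28 sites, so p = 14/28 = 0.5.
d = −(3/4) ln(1 − 4p/3) = −0.75 ln(1 − 0.666667) = −0.75 ln(0.333333)
  = −0.75 × (-1.098613) = 0.823960 substitutions/site.
Under a molecular clock d = 2μt, so t = d/(2μ) = 0.823960 / (2 × 0.0204) = 20.20 Myr.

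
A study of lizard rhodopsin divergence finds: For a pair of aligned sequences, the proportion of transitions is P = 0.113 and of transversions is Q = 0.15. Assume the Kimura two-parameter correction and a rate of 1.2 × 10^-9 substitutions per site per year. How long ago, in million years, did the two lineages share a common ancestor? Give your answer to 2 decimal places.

135.40

Under the Kimura two-parameter model, d = −½ ln(1 − 2P − Q) − ¼ ln(1 − 2Q).
1 − 2P − Q = 0.624, giving −½ ln(0.624) = 0.235802.
1 − 2Q = 0.7, giving −¼ ln(0.7) = 0.089169.
d = 0.235802 + 0.089169 = 0.324971.
Under a molecular clock d = 2μt, so t = d/(2μ) = 0.324971 / (2 × 1.2 × 10^-9) = 135.40 million years.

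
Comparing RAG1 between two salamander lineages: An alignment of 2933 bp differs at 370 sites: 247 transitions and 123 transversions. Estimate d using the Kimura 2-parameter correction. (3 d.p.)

0.140

P = 247/2933 ≈ 0.084214 and Q = 123/2933 ≈ 0.041937.
Under the Kimura two-parameter model, d = −½ ln(1 − 2P − Q) − ¼ ln(1 − 2Q).
1 − 2P − Q = 0.789635, giving −½ ln(0.789635) = 0.118092.
1 − 2Q = 0.916126, giving −¼ ln(0.916126) = 0.021900.
d = 0.118092 + 0.021900 = 0.139992.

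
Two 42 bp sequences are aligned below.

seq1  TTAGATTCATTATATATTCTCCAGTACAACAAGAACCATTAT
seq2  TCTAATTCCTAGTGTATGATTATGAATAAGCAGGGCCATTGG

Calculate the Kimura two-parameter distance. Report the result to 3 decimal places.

0.772

Of 42 sites, 9 differences are transitions and 11 are transversions, so P = 9/42 ≈ 0.214286 and Q = 11/42 ≈ 0.261905.
Under the Kimura two-parameter model, d = −½ ln(1 − 2P − Q) − ¼ ln(1 − 2Q).
1 − 2P − Q = 0.309523, giving −½ ln(0.309523) = 0.586361.
1 − 2Q = 0.47619, giving −¼ ln(0.47619) = 0.185485.
d = 0.586361 + 0.185485 = 0.771846.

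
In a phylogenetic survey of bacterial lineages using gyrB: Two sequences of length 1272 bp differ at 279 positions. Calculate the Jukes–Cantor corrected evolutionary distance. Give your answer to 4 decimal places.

0.2595

p = 279/1272 ≈ 0.21934.
d = −(3/4) ln(1 − 4p/3) = −0.75 ln(1 − 0.292453) = −0.75 ln(0.707547)
  = −0.75 × (-0.345951) = 0.259463 substitutions/site.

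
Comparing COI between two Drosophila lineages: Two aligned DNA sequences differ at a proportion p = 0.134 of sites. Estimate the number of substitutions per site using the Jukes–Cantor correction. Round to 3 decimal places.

d = −(3/4) ln(1 − 4p/3) = −0.75 ln(1 − 0.178667) = −0.75 ln(0.821333)
  = −0.75 × (-0.196827) = 0.147620 substitutions/site.

0.148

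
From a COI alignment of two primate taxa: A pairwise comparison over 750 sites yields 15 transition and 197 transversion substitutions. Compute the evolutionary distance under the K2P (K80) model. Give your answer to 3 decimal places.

0.367

P = 15/750 = 0.02 and Q = 197/750 ≈ 0.262667.
Under the Kimura two-parameter model, d = −½ ln(1 − 2P − Q) − ¼ ln(1 − 2Q).
1 − 2P − Q = 0.697333, giving −½ ln(0.697333) = 0.180246.
1 − 2Q = 0.474666, giving −¼ ln(0.474666) = 0.186286.
d = 0.180246 + 0.186286 = 0.366532.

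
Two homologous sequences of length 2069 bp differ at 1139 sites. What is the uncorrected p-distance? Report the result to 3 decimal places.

p = 1139/2069 = 0.550507… ≈ 0.551 (to 3 d.p.).

0.551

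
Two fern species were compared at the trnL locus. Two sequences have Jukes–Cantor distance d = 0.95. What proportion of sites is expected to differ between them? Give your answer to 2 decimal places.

p = (3/4)(1 − e^(−4d/3)) = 0.75 × (1 − e^(-1.266667)) = 0.75 × (1 − 0.281769) = 0.538673.

0.54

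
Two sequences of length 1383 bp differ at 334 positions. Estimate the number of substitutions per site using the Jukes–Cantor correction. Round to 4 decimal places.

0.2915

p = 334/1383 ≈ 0.241504.
d = −(3/4) ln(1 − 4p/3) = −0.75 ln(1 − 0.322005) = −0.75 ln(0.677995)
  = −0.75 × (-0.388615) = 0.291461 substitutions/site.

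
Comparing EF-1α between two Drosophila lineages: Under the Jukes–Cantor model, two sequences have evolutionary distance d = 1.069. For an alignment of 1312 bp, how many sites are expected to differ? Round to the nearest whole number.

Invert JC69: p = (3/4)(1 − e^(−4d/3)) = 0.75 × (1 − e^(-1.425333)) = 0.75 × (1 − 0.240428) = 0.569679.
Expected differing sites = pL ≈ 0.569679 × 1312 = 747.418848 ≈ 747.

747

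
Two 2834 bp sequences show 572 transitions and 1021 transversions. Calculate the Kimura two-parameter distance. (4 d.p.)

P = 572/2834 ≈ 0.201835 and Q = 1021/2834 ≈ 0.360268.
Under the Kimura two-parameter model, d = −½ ln(1 − 2P − Q) − ¼ ln(1 − 2Q).
1 − 2P − Q = 0.236062, giving −½ ln(0.236062) = 0.721830.
1 − 2Q = 0.279464, giving −¼ ln(0.279464) = 0.318720.
d = 0.721830 + 0.318720 = 1.040550.

1.0406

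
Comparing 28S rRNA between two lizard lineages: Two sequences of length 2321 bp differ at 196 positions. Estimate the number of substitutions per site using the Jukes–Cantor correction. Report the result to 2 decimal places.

p = 196/2321 ≈ 0.084446.
d = −(3/4) ln(1 − 4p/3) = −0.75 ln(1 − 0.112595) = −0.75 ln(0.887405)
  = −0.75 × (-0.119454) = 0.089591 substitutions/site.

0.09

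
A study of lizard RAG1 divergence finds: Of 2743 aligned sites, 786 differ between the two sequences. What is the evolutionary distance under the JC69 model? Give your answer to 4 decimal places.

0.3610

p = 786/2743 ≈ 0.286548.
d = −(3/4) ln(1 − 4p/3) = −0.75 ln(1 − 0.382064) = −0.75 ln(0.617936)
  = −0.75 × (-0.481370) = 0.361028 substitutions/site.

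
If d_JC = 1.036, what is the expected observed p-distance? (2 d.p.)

0.56

p = (3/4)(1 − e^(−4d/3)) = 0.75 × (1 − e^(-1.381333)) = 0.75 × (1 − 0.251243) = 0.561568.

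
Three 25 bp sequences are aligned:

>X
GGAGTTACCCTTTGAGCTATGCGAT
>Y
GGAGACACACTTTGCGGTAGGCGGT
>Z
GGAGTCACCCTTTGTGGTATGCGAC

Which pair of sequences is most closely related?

X and Z

X–Y: 7/25 differ, p = 0.280, d = 0.351.
X–Z: 4/25 differ, p = 0.160, d = 0.180.
Y–Z: 6/25 differ, p = 0.240, d = 0.289.
The smallest distance is between X and Z.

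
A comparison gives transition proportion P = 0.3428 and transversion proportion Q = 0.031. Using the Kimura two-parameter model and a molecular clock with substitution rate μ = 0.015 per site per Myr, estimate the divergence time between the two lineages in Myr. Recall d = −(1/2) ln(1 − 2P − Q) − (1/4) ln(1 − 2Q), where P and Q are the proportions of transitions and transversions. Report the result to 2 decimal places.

21.55

Under the Kimura two-parameter model, d = −½ ln(1 − 2P − Q) − ¼ ln(1 − 2Q).
1 − 2P − Q = 0.2834, giving −½ ln(0.2834) = 0.630448.
1 − 2Q = 0.938, giving −¼ ln(0.938) = 0.016001.
d = 0.630448 + 0.016001 = 0.646449.
Under a molecular clock d = 2μt, so t = d/(2μ) = 0.646449 / (2 × 0.015) = 21.55 Myr.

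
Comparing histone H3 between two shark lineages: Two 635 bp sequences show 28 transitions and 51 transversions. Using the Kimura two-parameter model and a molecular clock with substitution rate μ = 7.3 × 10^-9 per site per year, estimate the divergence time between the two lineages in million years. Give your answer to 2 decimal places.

P = 28/635 ≈ 0.044094 and Q = 51/635 ≈ 0.080315.
Under the Kimura two-parameter model, d = −½ ln(1 − 2P − Q) − ¼ ln(1 − 2Q).
1 − 2P − Q = 0.831497, giving −½ ln(0.831497) = 0.092264.
1 − 2Q = 0.83937, giving −¼ ln(0.83937) = 0.043776.
d = 0.092264 + 0.043776 = 0.136040.
Under a molecular clock d = 2μt, so t = d/(2μ) = 0.136040 / (2 × 7.3 × 10^-9) = 9.32 million years.

9.32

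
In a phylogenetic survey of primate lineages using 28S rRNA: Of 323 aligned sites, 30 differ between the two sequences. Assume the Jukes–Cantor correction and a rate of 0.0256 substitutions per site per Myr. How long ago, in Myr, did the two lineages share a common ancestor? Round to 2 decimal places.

p = 30/323 ≈ 0.092879.
d = −(3/4) ln(1 − 4p/3) = −0.75 ln(1 − 0.123839) = −0.75 ln(0.876161)
  = −0.75 × (-0.132205) = 0.099154 substitutions/site.
Under a molecular clock d = 2μt, so t = d/(2μ) = 0.099154 / (2 × 0.0256) = 1.94 Myr.

1.94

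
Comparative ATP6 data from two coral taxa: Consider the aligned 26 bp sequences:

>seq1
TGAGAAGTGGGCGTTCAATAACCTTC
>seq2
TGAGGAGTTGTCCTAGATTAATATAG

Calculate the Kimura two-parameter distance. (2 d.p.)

0.64

Of 26 sites, 2 differences are transitions and 9 are transversions, so P = 2/26 ≈ 0.076923 and Q = 9/26 ≈ 0.346154.
Under the Kimura two-parameter model, d = −½ ln(1 − 2P − Q) − ¼ ln(1 − 2Q).
1 − 2P − Q = 0.5, giving −½ ln(0.5) = 0.346574.
1 − 2Q = 0.307692, giving −¼ ln(0.307692) = 0.294664.
d = 0.346574 + 0.294664 = 0.641238.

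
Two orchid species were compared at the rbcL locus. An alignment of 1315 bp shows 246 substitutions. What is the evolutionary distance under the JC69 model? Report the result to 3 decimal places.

0.215

p = 246/1315 ≈ 0.187072.
d = −(3/4) ln(1 − 4p/3) = −0.75 ln(1 − 0.249429) = −0.75 ln(0.750571)
  = −0.75 × (-0.286921) = 0.215191 substitutions/site.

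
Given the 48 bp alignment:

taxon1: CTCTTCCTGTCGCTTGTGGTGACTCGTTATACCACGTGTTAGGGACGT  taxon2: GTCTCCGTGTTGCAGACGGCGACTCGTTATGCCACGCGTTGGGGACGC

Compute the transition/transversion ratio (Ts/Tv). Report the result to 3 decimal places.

2.250

Transitions are A↔G and C↔T; transversions are all other mismatches.
Transitions: 9. Transversions: 4.
R = 9/4 = 2.250.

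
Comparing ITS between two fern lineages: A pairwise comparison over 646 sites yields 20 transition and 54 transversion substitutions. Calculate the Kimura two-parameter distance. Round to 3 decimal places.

P = 20/646 ≈ 0.03096 and Q = 54/646 ≈ 0.083591.
Under the Kimura two-parameter model, d = −½ ln(1 − 2P − Q) − ¼ ln(1 − 2Q).
1 − 2P − Q = 0.854489, giving −½ ln(0.854489) = 0.078626.
1 − 2Q = 0.832818, giving −¼ ln(0.832818) = 0.045735.
d = 0.078626 + 0.045735 = 0.124361.

0.124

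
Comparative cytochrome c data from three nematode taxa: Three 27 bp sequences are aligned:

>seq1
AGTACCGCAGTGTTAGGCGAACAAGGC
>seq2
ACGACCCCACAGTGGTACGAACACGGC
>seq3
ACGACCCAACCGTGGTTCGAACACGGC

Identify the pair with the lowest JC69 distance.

seq1–seq2: 10/27 differ, p = 0.370, d = 0.511.
seq1–seq3: 11/27 differ, p = 0.407, d = 0.588.
seq2–seq3: 3/27 differ, p = 0.111, d = 0.120.
The smallest distance is between seq2 and seq3.

seq2 and seq3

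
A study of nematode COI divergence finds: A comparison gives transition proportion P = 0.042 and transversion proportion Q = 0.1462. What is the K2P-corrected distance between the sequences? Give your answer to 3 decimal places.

0.217

Under the Kimura two-parameter model, d = −½ ln(1 − 2P − Q) − ¼ ln(1 − 2Q).
1 − 2P − Q = 0.7698, giving −½ ln(0.7698) = 0.130812.
1 − 2Q = 0.7076, giving −¼ ln(0.7076) = 0.086469.
d = 0.130812 + 0.086469 = 0.217281.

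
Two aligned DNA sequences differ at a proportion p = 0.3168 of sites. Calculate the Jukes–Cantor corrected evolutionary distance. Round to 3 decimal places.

d = −(3/4) ln(1 − 4p/3) = −0.75 ln(1 − 0.4224) = −0.75 ln(0.5776)
  = −0.75 × (-0.548874) = 0.411656 substitutions/site.

0.412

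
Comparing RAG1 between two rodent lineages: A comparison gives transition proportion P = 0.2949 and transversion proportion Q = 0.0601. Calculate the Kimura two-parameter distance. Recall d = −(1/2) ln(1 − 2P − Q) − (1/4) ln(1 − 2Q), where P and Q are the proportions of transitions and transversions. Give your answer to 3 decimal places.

Under the Kimura two-parameter model, d = −½ ln(1 − 2P − Q) − ¼ ln(1 − 2Q).
1 − 2P − Q = 0.3501, giving −½ ln(0.3501) = 0.524768.
1 − 2Q = 0.8798, giving −¼ ln(0.8798) = 0.032015.
d = 0.524768 + 0.032015 = 0.556783.

0.557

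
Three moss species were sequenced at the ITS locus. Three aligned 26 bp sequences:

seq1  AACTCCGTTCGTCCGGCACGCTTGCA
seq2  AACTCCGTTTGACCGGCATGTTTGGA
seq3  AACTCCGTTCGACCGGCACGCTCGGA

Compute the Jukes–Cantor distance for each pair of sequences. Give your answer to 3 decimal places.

seq1–seq2: 5/26 sites differ → p ≈ 0.192308, d = −0.75 ln(1 − 0.256411) = 0.222200 ≈ 0.222.
seq1–seq3: 3/26 sites differ → p ≈ 0.115385, d = −0.75 ln(1 − 0.153847) = 0.125291 ≈ 0.125.
seq2–seq3: 4/26 sites differ → p ≈ 0.153846, d = −0.75 ln(1 − 0.205128) = 0.172181 ≈ 0.172.

d(seq1,seq2) = 0.222, d(seq1,seq3) = 0.125, d(seq2,seq3) = 0.172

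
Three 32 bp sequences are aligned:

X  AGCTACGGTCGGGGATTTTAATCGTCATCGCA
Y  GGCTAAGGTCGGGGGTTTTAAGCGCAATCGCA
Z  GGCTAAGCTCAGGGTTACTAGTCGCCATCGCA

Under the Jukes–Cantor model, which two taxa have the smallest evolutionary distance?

X and Y

X–Y: 6/32 differ, p = 0.188, d = 0.216.
X–Z: 9/32 differ, p = 0.281, d = 0.353.
Y–Z: 8/32 differ, p = 0.250, d = 0.304.
The smallest distance is between X and Y.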